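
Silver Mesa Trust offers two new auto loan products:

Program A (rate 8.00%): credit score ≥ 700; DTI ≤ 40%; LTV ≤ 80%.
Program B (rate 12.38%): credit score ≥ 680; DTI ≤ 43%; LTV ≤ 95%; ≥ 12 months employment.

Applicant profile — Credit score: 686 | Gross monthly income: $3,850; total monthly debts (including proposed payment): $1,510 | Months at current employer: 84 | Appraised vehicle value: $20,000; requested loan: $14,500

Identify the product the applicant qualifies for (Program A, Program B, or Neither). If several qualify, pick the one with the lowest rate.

DTI = 1,510/3,850 = 39.2%.
LTV = 14,500/20,000 = 72.5%.
Program A: score 686 < 700; DTI 39.2% ≤ 40%; LTV 72.5% ≤ 80% → does not qualify.
Program B: score 686 ≥ 680; DTI 39.2% ≤ 43%; LTV 72.5% ≤ 95%; employment 84 ≥ 12 mo → qualifies.

Program B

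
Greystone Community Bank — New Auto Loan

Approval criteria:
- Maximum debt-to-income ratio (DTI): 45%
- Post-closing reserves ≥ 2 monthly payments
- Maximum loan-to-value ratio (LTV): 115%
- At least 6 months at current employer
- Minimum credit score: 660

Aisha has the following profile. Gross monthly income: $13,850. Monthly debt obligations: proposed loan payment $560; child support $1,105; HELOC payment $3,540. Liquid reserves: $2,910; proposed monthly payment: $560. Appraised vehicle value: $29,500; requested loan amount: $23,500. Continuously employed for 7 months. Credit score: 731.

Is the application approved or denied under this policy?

Approved

Total monthly debts = (560 + 1,105 + 3,540) = 5,205. DTI: 5,205 ÷ 13,850 = 37.6%, within the 45% cap
Liquid reserves cover 2,910/560 = 5.2 months — ≥ 2 required
LTV: 23,500 ÷ 29,500 = 79.7%, within 115% cap
Employment 7 ≥ 6 months
Credit score 731 ≥ 660 (meets)
All criteria satisfied.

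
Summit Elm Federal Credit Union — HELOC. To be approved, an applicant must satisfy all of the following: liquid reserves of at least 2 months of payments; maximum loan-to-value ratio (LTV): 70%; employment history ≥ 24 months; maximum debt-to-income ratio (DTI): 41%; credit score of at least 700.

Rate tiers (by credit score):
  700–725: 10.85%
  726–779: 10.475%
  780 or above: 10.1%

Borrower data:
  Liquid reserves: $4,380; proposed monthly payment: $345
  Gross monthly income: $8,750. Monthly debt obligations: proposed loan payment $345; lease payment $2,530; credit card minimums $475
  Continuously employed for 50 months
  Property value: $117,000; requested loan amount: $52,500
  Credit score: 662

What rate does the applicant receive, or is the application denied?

Credit score 662 < 700 (below minimum)
Liquid reserves cover 4,380/345 = 12.7 months — ≥ 2 required
Loan-to-value = 52,500/117,000 = 44.9% — pass (70% max)
Total monthly debts = (345 + 2,530 + 475) = 3,350. DTI: 3,350 ÷ 8,750 = 38.3%, within the 41% cap
Employment 50 ≥ 24 months
Not all requirements met → denied.

Denied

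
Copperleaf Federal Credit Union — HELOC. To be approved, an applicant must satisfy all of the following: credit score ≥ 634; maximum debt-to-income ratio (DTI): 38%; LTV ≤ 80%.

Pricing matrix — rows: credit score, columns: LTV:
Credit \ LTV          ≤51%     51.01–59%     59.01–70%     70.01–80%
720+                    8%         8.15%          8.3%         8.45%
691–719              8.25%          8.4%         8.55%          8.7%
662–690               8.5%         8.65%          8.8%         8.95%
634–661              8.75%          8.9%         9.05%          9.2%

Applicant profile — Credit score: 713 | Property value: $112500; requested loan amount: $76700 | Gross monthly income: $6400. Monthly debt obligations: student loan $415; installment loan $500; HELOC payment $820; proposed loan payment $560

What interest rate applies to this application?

8.55%

Credit score 713 ≥ 634; Total monthly debts = (415 + 500 + 820 + 560) = 2,295. Debt-to-income = 2,295/6,400 = 35.9% — meets 38% limit
LTV: 76,700 ÷ 112,500 = 68.2%, within 80% cap
Row: 713 falls in 691–719. Column: 68.2% falls in 59.01–70%. Rate = 8.55%.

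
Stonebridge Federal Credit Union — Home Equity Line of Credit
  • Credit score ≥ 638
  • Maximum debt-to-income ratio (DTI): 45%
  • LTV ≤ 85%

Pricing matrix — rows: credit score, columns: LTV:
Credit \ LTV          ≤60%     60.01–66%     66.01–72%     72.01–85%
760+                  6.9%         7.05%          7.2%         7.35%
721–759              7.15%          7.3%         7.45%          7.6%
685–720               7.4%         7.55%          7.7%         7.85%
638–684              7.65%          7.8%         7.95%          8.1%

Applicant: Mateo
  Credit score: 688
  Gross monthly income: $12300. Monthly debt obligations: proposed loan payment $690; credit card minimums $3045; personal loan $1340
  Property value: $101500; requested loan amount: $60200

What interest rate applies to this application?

Credit score 688 ≥ 638; Total monthly debts = (690 + 3,045 + 1,340) = 5,075. DTI = 5,075/12,300 = 41.3% ≤ 45%
LTV: 60,200 ÷ 101,500 = 59.3%, within 85% cap
Score 688 is in the 685–720 band; LTV 59.3% is in the ≤60% band → 7.4%.

7.4%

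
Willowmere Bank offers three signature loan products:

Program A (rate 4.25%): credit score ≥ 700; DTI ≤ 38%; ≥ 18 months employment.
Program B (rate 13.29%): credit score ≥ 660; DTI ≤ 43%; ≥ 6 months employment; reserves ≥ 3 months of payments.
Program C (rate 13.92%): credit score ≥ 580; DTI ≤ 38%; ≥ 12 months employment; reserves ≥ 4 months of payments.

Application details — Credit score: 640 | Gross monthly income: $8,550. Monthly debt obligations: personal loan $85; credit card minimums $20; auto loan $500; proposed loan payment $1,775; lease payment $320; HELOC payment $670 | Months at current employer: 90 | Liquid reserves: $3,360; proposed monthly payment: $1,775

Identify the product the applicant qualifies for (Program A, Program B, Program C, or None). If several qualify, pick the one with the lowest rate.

None

Total debts = (85 + 20 + 500 + 1,775 + 320 + 670) = 3,370; DTI = 3,370/8,550 = 39.4%.
Reserves = 3,360/1,775 = 1.9 months.
Program A: score 640 < 700; DTI 39.4% > 38%; employment 90 ≥ 18 mo → does not qualify.
Program B: score 640 < 660; DTI 39.4% ≤ 43%; employment 90 ≥ 6 mo; reserves 1.9 < 3 mo → does not qualify.
Program C: score 640 ≥ 580; DTI 39.4% > 38%; employment 90 ≥ 12 mo; reserves 1.9 < 4 mo → does not qualify.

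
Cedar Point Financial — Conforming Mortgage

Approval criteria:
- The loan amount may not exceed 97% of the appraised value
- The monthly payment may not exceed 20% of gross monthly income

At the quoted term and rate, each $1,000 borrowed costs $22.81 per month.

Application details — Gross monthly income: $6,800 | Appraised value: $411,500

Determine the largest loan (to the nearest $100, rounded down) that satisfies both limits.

$59,600

Payment cap: 20% × $6,800 = $1,360/month.
At $22.81 per $1,000, that supports 1,360/22.81 × 1,000 ≈ $59,622 → $59,600.
LTV cap: 97% × $411,500 = $399,155 → $399,100.
Binding constraint: payment-to-income.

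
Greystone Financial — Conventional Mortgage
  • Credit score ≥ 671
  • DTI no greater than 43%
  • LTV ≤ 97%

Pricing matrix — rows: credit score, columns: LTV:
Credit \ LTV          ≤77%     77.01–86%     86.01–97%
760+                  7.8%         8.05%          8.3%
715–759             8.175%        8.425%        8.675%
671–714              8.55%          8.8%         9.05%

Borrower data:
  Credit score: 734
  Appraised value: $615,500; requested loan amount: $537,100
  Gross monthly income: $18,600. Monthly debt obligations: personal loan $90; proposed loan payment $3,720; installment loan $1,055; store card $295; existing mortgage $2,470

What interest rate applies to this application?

Credit score 734 ≥ 671; Total monthly debts = (90 + 3,720 + 1,055 + 295 + 2,470) = 7,630. Debt-to-income = 7,630/18,600 = 41% — meets 43% limit
LTV: 537,100 ÷ 615,500 = 87.3%, within 97% cap
Credit 734 → row 715–759; LTV 87.3% → column 86.01–97%. Grid cell → 8.675%.

8.675%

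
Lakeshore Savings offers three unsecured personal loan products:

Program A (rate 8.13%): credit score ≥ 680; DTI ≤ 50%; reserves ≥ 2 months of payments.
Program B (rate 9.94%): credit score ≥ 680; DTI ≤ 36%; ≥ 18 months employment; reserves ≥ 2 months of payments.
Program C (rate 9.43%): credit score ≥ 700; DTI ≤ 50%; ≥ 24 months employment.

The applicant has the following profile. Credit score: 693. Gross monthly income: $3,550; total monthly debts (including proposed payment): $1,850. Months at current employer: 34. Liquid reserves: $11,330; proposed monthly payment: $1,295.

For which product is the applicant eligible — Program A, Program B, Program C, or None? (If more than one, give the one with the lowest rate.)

DTI = 1,850/3,550 = 52.1%.
Reserves = 11,330/1,295 = 8.7 months.
Program A: score 693 ≥ 680; DTI 52.1% > 50%; reserves 8.7 ≥ 2 mo → does not qualify.
Program B: score 693 ≥ 680; DTI 52.1% > 36%; employment 34 ≥ 18 mo; reserves 8.7 ≥ 2 mo → does not qualify.
Program C: score 693 < 700; DTI 52.1% > 50%; employment 34 ≥ 24 mo → does not qualify.

None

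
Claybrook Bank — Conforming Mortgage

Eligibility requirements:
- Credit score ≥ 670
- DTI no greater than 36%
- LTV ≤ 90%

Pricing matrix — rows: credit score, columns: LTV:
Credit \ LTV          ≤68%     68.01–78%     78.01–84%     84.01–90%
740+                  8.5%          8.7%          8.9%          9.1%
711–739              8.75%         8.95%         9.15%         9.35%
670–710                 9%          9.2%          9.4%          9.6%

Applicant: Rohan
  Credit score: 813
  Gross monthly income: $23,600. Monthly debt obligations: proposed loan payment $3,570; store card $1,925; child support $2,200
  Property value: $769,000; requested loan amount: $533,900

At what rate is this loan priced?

Credit score 813 ≥ 670; Total monthly debts = (3,570 + 1,925 + 2,200) = 7,695. Debt-to-income = 7,695/23,600 = 32.6% — meets 36% limit
LTV = 533,900/769,000 = 69.4% ≤ 90%
Score 813 is in the 740+ band; LTV 69.4% is in the 68.01–78% band → 8.7%.

8.7%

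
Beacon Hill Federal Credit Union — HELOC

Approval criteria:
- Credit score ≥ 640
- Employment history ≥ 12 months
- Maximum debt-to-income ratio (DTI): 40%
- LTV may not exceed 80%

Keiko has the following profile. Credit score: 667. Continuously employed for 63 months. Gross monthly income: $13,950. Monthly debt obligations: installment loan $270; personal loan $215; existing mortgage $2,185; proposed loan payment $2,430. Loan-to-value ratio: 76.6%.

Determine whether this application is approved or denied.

Credit score 667 ≥ 640 (meets)
Employment 63 ≥ 12 months
Total monthly debts = (270 + 215 + 2,185 + 2,430) = 5,100. DTI: 5,100 ÷ 13,950 = 36.6%, within the 40% cap
LTV 76.6% ≤ 80%
All criteria satisfied.

Approved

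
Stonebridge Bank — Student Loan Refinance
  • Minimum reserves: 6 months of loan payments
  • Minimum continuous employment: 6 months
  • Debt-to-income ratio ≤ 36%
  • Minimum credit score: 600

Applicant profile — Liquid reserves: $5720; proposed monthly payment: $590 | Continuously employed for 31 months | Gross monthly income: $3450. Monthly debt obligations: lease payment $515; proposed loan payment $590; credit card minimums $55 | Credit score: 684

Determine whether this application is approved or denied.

Liquid reserves cover 5,720/590 = 9.7 months — ≥ 6 required
Employment 31 ≥ 6 months
Total monthly debts = (515 + 590 + 55) = 1,160. DTI: 1,160 ÷ 3,450 = 33.6%, within the 36% cap
Credit score 684 ≥ 600 (meets)
All criteria satisfied.

Approved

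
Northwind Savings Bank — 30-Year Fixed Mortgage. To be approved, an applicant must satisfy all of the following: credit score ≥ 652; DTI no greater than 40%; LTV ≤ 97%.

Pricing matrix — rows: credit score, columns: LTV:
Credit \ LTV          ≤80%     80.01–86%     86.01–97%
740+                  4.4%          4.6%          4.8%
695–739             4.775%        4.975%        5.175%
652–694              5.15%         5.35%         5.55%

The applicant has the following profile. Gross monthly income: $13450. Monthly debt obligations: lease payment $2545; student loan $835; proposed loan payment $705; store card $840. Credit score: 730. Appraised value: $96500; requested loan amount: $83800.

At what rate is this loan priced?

5.175%

Credit score 730 ≥ 652; Total monthly debts = (2,545 + 835 + 705 + 840) = 4,925. DTI: 4,925 ÷ 13,450 = 36.6%, within the 40% cap
Loan-to-value = 83,800/96,500 = 86.8% — pass (97% max)
Credit 730 → row 695–739; LTV 86.8% → column 86.01–97%. Grid cell → 5.175%.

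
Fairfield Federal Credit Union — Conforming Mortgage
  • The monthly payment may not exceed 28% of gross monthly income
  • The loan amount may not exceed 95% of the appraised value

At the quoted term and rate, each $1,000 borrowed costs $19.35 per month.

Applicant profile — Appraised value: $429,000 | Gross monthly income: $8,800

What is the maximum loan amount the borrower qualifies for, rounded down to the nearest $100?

Payment cap: 28% × $8,800 = $2,464/month.
At $19.35 per $1,000, that supports 2,464/19.35 × 1,000 ≈ $127,338 → $127,300.
LTV cap: 95% × $429,000 = $407,550 → $407,500.
Binding constraint: payment-to-income.

$127,300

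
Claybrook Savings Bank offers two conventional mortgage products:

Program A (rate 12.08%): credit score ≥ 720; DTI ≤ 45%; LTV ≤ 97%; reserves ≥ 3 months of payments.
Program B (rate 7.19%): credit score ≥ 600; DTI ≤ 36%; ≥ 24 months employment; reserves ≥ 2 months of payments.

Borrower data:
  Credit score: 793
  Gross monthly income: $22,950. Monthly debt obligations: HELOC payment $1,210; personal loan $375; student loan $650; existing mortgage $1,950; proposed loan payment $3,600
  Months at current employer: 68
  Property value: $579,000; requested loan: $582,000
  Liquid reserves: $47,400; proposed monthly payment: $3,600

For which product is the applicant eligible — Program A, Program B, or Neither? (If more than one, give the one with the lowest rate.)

Program B

Total debts = (1,210 + 375 + 650 + 1,950 + 3,600) = 7,785; DTI = 7,785/22,950 = 33.9%.
LTV = 582,000/579,000 = 100.5%.
Reserves = 47,400/3,600 = 13.2 months.
Program A: score 793 ≥ 720; DTI 33.9% ≤ 45%; LTV 100.5% > 97%; reserves 13.2 ≥ 3 mo → does not qualify.
Program B: score 793 ≥ 600; DTI 33.9% ≤ 36%; employment 68 ≥ 24 mo; reserves 13.2 ≥ 2 mo → qualifies.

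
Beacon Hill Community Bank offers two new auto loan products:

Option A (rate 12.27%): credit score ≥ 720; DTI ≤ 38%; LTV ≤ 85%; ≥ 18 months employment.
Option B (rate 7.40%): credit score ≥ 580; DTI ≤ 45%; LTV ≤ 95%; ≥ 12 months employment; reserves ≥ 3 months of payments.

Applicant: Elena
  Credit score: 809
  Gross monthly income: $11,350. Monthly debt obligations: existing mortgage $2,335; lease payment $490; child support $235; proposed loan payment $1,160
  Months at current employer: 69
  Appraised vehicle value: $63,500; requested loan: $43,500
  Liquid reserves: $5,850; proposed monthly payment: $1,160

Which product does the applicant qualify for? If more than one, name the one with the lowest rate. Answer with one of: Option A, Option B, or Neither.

Total debts = (2,335 + 490 + 235 + 1,160) = 4,220; DTI = 4,220/11,350 = 37.2%.
LTV = 43,500/63,500 = 68.5%.
Reserves = 5,850/1,160 = 5.0 months.
Option A: score 809 ≥ 720; DTI 37.2% ≤ 38%; LTV 68.5% ≤ 85%; employment 69 ≥ 18 mo → qualifies.
Option B: score 809 ≥ 580; DTI 37.2% ≤ 45%; LTV 68.5% ≤ 95%; employment 69 ≥ 12 mo; reserves 5.0 ≥ 3 mo → qualifies.
Qualifying: Option A, Option B. Lowest rate is 7.40% → Option B.

Option B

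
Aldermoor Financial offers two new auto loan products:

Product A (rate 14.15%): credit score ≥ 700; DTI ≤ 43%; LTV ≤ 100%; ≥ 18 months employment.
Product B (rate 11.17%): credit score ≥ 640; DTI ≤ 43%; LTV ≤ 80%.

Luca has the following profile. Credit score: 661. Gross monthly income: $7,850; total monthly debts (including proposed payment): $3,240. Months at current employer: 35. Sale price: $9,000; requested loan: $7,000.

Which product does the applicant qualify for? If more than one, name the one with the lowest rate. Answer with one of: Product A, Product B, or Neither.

DTI = 3,240/7,850 = 41.3%.
LTV = 7,000/9,000 = 77.8%.
Product A: score 661 < 700; DTI 41.3% ≤ 43%; LTV 77.8% ≤ 100%; employment 35 ≥ 18 mo → does not qualify.
Product B: score 661 ≥ 640; DTI 41.3% ≤ 43%; LTV 77.8% ≤ 80% → qualifies.

Product B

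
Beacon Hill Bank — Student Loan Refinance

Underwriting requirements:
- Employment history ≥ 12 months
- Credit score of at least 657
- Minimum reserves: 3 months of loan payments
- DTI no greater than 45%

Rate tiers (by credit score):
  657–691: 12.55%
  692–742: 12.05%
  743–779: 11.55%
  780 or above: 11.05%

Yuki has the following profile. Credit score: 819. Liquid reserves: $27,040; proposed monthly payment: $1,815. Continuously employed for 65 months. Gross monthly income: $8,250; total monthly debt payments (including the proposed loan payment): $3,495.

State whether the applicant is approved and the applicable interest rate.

Credit score 819 ≥ 657 (meets minimum)
Employment 65 ≥ 12 months
DTI: 3,495 ÷ 8,250 = 42.4%, within the 45% cap
Liquid reserves cover 27,040/1,815 = 14.9 months — ≥ 3 required
All requirements met. Score 819 falls in the 780 or above tier → 11.05%.

Approved at 11.05%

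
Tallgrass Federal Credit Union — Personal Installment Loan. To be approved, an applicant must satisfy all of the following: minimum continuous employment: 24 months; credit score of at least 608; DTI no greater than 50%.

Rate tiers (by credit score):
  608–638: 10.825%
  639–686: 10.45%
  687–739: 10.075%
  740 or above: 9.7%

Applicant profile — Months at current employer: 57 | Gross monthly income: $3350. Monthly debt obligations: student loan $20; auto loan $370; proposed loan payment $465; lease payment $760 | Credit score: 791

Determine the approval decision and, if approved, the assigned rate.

Credit score 791 ≥ 608 (meets minimum)
Total monthly debts = (20 + 370 + 465 + 760) = 1,615. DTI = 1,615/3,350 = 48.2% ≤ 50%
Employment 57 ≥ 24 months
All requirements met. Score 791 falls in the 740 or above tier → 9.7%.

Approved at 9.7%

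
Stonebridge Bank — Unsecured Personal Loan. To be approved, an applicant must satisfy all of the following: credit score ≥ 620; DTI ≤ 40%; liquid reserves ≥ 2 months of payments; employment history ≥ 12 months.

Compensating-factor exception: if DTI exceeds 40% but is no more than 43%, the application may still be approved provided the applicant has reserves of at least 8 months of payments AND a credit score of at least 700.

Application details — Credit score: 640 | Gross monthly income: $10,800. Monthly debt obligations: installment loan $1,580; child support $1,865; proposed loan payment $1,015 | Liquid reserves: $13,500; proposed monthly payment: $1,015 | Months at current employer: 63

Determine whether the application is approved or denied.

Credit score 640 ≥ 620 (meets base)
Total debts = (1,580 + 1,865 + 1,015) = 4,460. DTI: 4,460 ÷ 10,800 = 41.3%, over the 40% base limit.
Reserves: 13,500 ÷ 1,015 = 13.3 months (meets 2-month minimum)
Employment 63 ≥ 12 months
DTI 41.3% is within the 40%–43% exception band; checking compensating factors.
Override check — reserves: 13.3 mo (ok); score: 640 (below 700).
Compensating-factor requirement not fully met.

Denied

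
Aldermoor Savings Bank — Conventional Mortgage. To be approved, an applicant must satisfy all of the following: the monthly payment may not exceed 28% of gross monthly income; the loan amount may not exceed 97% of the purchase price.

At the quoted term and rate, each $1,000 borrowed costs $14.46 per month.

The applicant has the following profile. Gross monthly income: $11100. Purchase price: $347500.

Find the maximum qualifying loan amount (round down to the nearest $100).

$214,900

Payment cap: 28% × $11,100 = $3,108/month.
At $14.46 per $1,000, that supports 3,108/14.46 × 1,000 ≈ $214,937 → $214,900.
LTV cap: 97% × $347,500 = $337,075 → $337,000.
Binding constraint: payment-to-income.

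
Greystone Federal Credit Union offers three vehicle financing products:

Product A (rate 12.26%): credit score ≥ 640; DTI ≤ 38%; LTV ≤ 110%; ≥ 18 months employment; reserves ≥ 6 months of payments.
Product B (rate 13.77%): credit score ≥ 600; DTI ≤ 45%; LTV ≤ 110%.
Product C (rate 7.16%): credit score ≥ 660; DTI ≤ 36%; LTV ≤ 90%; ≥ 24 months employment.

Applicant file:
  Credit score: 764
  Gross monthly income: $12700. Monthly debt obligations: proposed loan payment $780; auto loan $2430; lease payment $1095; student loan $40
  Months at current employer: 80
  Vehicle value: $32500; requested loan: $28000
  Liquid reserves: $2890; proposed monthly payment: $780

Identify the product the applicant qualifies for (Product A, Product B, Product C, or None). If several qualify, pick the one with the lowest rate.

Total debts = (780 + 2,430 + 1,095 + 40) = 4,345; DTI = 4,345/12,700 = 34.2%.
LTV = 28,000/32,500 = 86.2%.
Reserves = 2,890/780 = 3.7 months.
Product A: score 764 ≥ 640; DTI 34.2% ≤ 38%; LTV 86.2% ≤ 110%; employment 80 ≥ 18 mo; reserves 3.7 < 6 mo → does not qualify.
Product B: score 764 ≥ 600; DTI 34.2% ≤ 45%; LTV 86.2% ≤ 110% → qualifies.
Product C: score 764 ≥ 660; DTI 34.2% ≤ 36%; LTV 86.2% ≤ 90%; employment 80 ≥ 24 mo → qualifies.
Qualifying: Product B, Product C. Lowest rate is 7.16% → Product C.

Product C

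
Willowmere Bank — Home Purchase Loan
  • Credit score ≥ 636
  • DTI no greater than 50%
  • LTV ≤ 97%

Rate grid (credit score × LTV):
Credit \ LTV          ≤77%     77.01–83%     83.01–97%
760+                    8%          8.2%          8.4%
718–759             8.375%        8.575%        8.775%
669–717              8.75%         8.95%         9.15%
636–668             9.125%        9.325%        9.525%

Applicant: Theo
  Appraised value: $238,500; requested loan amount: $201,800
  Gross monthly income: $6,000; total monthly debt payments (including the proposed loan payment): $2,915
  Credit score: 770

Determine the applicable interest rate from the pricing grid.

8.4%

Credit score 770 ≥ 636; DTI = 2,915/6,000 = 48.6% ≤ 50%
Loan-to-value = 201,800/238,500 = 84.6% — pass (97% max)
Credit 770 → row 760+; LTV 84.6% → column 83.01–97%. Grid cell → 8.4%.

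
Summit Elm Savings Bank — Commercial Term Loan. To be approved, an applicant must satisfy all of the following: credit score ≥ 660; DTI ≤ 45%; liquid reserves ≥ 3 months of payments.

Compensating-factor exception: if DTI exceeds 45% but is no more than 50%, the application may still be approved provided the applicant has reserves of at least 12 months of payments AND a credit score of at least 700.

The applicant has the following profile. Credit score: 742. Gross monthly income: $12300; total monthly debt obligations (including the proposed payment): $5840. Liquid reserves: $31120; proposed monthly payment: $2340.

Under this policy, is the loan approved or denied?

Credit score 742 ≥ 660 (meets base)
DTI: 5,840 ÷ 12,300 = 47.5%, over the 45% base limit.
Reserves = 31,120/2,340 = 13.3 months ≥ 3
DTI 47.5% is within the 45%–50% exception band; checking compensating factors.
Reserves 13.3 ≥ 12 months; credit score 742 ≥ 700.
Both override conditions satisfied; DTI exception granted.

Approved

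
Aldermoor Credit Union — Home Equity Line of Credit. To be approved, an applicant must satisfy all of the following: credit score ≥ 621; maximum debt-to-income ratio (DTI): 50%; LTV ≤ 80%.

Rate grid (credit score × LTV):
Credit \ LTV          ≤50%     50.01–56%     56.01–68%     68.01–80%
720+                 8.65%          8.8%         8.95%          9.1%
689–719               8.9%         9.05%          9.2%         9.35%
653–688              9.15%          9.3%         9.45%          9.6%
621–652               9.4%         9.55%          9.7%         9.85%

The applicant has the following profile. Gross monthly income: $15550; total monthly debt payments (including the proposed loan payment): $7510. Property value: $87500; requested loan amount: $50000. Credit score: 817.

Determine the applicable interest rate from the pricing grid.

8.95%

Credit score 817 ≥ 621; DTI = 7,510/15,550 = 48.3% ≤ 50%
LTV: 50,000 ÷ 87,500 = 57.1%, within 80% cap
Row: 817 falls in 720+. Column: 57.1% falls in 56.01–68%. Rate = 8.95%.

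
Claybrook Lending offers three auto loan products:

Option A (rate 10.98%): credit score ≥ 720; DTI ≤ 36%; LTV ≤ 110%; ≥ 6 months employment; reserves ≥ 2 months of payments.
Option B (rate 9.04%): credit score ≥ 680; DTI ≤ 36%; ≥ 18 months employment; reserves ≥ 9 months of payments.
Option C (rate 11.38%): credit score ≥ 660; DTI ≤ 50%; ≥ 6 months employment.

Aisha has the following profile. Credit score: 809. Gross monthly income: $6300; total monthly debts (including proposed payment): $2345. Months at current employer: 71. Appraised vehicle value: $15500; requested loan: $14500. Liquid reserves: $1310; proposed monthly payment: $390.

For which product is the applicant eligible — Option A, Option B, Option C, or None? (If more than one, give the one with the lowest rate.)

Option C

DTI = 2,345/6,300 = 37.2%.
LTV = 14,500/15,500 = 93.5%.
Reserves = 1,310/390 = 3.4 months.
Option A: score 809 ≥ 720; DTI 37.2% > 36%; LTV 93.5% ≤ 110%; employment 71 ≥ 6 mo; reserves 3.4 ≥ 2 mo → does not qualify.
Option B: score 809 ≥ 680; DTI 37.2% > 36%; employment 71 ≥ 18 mo; reserves 3.4 < 9 mo → does not qualify.
Option C: score 809 ≥ 660; DTI 37.2% ≤ 50%; employment 71 ≥ 6 mo → qualifies.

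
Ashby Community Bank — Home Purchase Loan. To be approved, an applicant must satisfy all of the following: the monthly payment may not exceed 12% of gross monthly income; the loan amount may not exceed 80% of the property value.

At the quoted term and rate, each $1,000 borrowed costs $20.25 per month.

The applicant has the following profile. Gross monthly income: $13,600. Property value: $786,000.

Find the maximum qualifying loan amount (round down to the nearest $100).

Payment cap: 12% × $13,600 = $1,632/month.
At $20.25 per $1,000, that supports 1,632/20.25 × 1,000 ≈ $80,592 → $80,500.
LTV cap: 80% × $786,000 = $628,800 → $628,800.
Binding constraint: payment-to-income.

$80,500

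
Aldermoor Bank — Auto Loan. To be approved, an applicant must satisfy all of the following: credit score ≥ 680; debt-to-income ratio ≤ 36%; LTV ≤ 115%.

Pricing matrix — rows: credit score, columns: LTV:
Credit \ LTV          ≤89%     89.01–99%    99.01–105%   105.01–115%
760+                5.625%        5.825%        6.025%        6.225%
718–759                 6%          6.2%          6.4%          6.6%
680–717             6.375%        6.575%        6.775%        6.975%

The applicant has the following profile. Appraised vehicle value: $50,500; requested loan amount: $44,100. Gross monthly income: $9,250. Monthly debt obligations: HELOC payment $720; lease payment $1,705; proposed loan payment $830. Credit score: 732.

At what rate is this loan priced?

Credit score 732 ≥ 680; Total monthly debts = (720 + 1,705 + 830) = 3,255. DTI: 3,255 ÷ 9,250 = 35.2%, within the 36% cap
LTV = 44,100/50,500 = 87.3% ≤ 115%
Row: 732 falls in 718–759. Column: 87.3% falls in ≤89%. Rate = 6%.

6%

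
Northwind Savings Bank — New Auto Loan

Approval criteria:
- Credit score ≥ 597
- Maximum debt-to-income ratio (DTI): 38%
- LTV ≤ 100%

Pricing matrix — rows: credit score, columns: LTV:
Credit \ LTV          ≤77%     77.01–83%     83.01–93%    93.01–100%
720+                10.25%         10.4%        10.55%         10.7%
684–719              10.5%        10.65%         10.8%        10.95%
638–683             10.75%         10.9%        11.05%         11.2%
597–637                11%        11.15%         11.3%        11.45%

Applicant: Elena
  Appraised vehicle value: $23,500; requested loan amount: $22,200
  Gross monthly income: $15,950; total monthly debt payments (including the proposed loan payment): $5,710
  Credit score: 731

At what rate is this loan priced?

10.7%

Credit score 731 ≥ 597; Debt-to-income = 5,710/15,950 = 35.8% — meets 38% limit
Loan-to-value = 22,200/23,500 = 94.5% — pass (100% max)
Credit 731 → row 720+; LTV 94.5% → column 93.01–100%. Grid cell → 10.7%.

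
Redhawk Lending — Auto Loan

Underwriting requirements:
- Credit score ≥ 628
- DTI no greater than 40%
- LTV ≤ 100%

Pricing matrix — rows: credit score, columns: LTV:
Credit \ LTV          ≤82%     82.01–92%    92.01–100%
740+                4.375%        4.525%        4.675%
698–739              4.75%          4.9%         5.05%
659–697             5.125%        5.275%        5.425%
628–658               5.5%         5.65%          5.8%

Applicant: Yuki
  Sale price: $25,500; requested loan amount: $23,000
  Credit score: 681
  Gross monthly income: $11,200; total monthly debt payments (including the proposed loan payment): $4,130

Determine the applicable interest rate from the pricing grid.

Credit score 681 ≥ 628; DTI: 4,130 ÷ 11,200 = 36.9%, within the 40% cap
LTV = 23,000/25,500 = 90.2% ≤ 100%
Score 681 is in the 659–697 band; LTV 90.2% is in the 82.01–92% band → 5.275%.

5.275%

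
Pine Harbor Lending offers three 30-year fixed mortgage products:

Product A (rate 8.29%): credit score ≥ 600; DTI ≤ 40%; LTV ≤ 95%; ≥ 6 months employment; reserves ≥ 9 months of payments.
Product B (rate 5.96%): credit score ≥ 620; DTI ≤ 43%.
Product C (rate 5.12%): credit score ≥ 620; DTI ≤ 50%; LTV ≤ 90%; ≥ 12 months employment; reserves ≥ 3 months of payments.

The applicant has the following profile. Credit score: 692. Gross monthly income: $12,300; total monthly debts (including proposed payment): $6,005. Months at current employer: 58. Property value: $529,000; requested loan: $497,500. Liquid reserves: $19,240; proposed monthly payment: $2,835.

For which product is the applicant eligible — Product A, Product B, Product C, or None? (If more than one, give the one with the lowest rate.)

DTI = 6,005/12,300 = 48.8%.
LTV = 497,500/529,000 = 94%.
Reserves = 19,240/2,835 = 6.8 months.
Product A: score 692 ≥ 600; DTI 48.8% > 40%; LTV 94% ≤ 95%; employment 58 ≥ 6 mo; reserves 6.8 < 9 mo → does not qualify.
Product B: score 692 ≥ 620; DTI 48.8% > 43% → does not qualify.
Product C: score 692 ≥ 620; DTI 48.8% ≤ 50%; LTV 94% > 90%; employment 58 ≥ 12 mo; reserves 6.8 ≥ 3 mo → does not qualify.

None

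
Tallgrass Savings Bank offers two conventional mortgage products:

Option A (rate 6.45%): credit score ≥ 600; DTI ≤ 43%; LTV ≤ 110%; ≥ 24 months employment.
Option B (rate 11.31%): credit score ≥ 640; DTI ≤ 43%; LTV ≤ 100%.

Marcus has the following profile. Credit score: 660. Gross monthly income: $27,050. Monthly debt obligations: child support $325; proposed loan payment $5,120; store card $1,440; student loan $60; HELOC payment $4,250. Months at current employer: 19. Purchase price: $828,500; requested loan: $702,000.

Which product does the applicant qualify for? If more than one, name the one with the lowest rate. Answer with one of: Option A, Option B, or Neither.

Option B

Total debts = (325 + 5,120 + 1,440 + 60 + 4,250) = 11,195; DTI = 11,195/27,050 = 41.4%.
LTV = 702,000/828,500 = 84.7%.
Option A: score 660 ≥ 600; DTI 41.4% ≤ 43%; LTV 84.7% ≤ 110%; employment 19 < 24 mo → does not qualify.
Option B: score 660 ≥ 640; DTI 41.4% ≤ 43%; LTV 84.7% ≤ 100% → qualifies.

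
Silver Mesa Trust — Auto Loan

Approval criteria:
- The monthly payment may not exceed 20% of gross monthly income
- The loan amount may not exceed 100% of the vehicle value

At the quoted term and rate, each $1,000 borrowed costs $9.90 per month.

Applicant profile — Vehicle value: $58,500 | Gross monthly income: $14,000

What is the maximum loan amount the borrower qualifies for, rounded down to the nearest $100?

$58,500

Payment cap: 20% × $14,000 = $2,800/month.
At $9.90 per $1,000, that supports 2,800/9.90 × 1,000 ≈ $282,828 → $282,800.
LTV cap: 100% × $58,500 = $58,500 → $58,500.
Binding constraint: loan-to-value.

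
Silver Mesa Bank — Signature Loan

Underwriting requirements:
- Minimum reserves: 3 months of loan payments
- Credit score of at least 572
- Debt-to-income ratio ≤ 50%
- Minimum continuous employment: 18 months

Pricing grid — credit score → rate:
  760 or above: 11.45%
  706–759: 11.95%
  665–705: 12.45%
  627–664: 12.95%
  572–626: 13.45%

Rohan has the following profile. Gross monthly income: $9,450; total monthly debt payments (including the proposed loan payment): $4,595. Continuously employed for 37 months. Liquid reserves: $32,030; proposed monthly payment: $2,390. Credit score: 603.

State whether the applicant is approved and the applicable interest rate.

Credit score 603 ≥ 572 (meets minimum)
Employment 37 ≥ 18 months
Reserves: 32,030 ÷ 2,390 = 13.4 months (meets 3-month minimum)
Debt-to-income = 4,595/9,450 = 48.6% — meets 50% limit
All requirements met. Score 603 falls in the 572–626 tier → 13.45%.

Approved at 13.45%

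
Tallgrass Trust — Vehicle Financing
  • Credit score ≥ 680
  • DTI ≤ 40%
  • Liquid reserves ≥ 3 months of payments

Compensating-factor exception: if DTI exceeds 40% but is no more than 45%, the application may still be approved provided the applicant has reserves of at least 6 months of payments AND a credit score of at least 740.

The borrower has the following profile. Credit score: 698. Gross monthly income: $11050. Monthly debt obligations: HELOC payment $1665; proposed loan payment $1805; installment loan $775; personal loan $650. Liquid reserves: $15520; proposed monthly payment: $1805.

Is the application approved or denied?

Denied

Credit score 698 ≥ 680 (meets base)
Total debts = (1,665 + 1,805 + 775 + 650) = 4,895. DTI: 4,895 ÷ 11,050 = 44.3%, over the 40% base limit.
Reserves: 15,520 ÷ 1,805 = 8.6 months (meets 3-month minimum)
DTI 44.3% is within the 40%–45% exception band; checking compensating factors.
Reserves 8.6 ≥ 6 months; credit score 698 < 740.
Compensating-factor requirement not fully met.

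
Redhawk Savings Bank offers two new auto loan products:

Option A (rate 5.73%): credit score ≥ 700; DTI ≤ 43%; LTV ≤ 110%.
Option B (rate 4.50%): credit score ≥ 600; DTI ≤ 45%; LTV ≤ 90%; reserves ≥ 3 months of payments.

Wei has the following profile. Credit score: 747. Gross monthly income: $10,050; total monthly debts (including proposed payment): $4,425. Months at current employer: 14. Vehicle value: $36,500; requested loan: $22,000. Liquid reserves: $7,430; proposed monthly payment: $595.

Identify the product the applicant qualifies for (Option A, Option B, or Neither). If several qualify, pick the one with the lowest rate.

Option B

DTI = 4,425/10,050 = 44%.
LTV = 22,000/36,500 = 60.3%.
Reserves = 7,430/595 = 12.5 months.
Option A: score 747 ≥ 700; DTI 44% > 43%; LTV 60.3% ≤ 110% → does not qualify.
Option B: score 747 ≥ 600; DTI 44% ≤ 45%; LTV 60.3% ≤ 90%; reserves 12.5 ≥ 3 mo → qualifies.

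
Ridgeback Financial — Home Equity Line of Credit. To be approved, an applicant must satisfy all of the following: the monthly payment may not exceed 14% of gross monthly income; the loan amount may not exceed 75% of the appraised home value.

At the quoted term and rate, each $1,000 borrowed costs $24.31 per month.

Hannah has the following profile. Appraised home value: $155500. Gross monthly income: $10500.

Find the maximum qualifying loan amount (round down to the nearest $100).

Payment cap: 14% × $10,500 = $1,470/month.
At $24.31 per $1,000, that supports 1,470/24.31 × 1,000 ≈ $60,468 → $60,400.
LTV cap: 75% × $155,500 = $116,625 → $116,600.
Binding constraint: payment-to-income.

$60,400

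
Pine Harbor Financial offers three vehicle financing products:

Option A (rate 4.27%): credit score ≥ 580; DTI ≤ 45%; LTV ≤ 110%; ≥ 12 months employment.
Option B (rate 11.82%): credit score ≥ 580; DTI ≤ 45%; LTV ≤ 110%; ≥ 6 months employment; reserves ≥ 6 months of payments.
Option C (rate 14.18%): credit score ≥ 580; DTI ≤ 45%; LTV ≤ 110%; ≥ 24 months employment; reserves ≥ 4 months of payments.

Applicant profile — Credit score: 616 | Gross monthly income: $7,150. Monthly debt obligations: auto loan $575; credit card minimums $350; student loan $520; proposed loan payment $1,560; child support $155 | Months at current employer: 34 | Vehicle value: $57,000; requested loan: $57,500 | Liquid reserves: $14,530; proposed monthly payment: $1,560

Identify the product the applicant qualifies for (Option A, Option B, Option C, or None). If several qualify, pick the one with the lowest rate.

Total debts = (575 + 350 + 520 + 1,560 + 155) = 3,160; DTI = 3,160/7,150 = 44.2%.
LTV = 57,500/57,000 = 100.9%.
Reserves = 14,530/1,560 = 9.3 months.
Option A: score 616 ≥ 580; DTI 44.2% ≤ 45%; LTV 100.9% ≤ 110%; employment 34 ≥ 12 mo → qualifies.
Option B: score 616 ≥ 580; DTI 44.2% ≤ 45%; LTV 100.9% ≤ 110%; employment 34 ≥ 6 mo; reserves 9.3 ≥ 6 mo → qualifies.
Option C: score 616 ≥ 580; DTI 44.2% ≤ 45%; LTV 100.9% ≤ 110%; employment 34 ≥ 24 mo; reserves 9.3 ≥ 4 mo → qualifies.
Qualifying: Option A, Option B, Option C. Lowest rate is 4.27% → Option A.

Option A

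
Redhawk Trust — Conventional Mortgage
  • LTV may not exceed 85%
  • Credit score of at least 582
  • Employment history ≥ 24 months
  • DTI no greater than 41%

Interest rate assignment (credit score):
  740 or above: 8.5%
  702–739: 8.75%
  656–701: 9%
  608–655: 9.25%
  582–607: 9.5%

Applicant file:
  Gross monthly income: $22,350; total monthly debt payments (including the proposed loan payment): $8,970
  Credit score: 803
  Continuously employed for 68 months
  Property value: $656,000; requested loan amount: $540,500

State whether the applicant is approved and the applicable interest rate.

Approved at 8.5%

Credit score 803 ≥ 582 (meets minimum)
LTV: 540,500 ÷ 656,000 = 82.4%, within 85% cap
Employment 68 ≥ 24 months
DTI = 8,970/22,350 = 40.1% ≤ 41%
All requirements met. Score 803 falls in the 740 or above tier → 8.5%.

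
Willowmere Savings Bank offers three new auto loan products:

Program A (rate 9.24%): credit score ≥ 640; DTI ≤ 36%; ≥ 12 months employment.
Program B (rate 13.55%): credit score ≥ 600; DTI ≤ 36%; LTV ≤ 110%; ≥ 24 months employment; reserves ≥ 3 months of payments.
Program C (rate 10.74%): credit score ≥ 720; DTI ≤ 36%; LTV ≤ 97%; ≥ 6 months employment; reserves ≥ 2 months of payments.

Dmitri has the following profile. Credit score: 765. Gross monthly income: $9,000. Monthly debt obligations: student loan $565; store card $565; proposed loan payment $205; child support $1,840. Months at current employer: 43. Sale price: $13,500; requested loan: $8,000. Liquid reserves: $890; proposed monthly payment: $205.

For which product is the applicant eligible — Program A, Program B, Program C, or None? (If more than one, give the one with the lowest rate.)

Program A

Total debts = (565 + 565 + 205 + 1,840) = 3,175; DTI = 3,175/9,000 = 35.3%.
LTV = 8,000/13,500 = 59.3%.
Reserves = 890/205 = 4.3 months.
Program A: score 765 ≥ 640; DTI 35.3% ≤ 36%; employment 43 ≥ 12 mo → qualifies.
Program B: score 765 ≥ 600; DTI 35.3% ≤ 36%; LTV 59.3% ≤ 110%; employment 43 ≥ 24 mo; reserves 4.3 ≥ 3 mo → qualifies.
Program C: score 765 ≥ 720; DTI 35.3% ≤ 36%; LTV 59.3% ≤ 97%; employment 43 ≥ 6 mo; reserves 4.3 ≥ 2 mo → qualifies.
Qualifying: Program A, Program B, Program C. Lowest rate is 9.24% → Program A.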